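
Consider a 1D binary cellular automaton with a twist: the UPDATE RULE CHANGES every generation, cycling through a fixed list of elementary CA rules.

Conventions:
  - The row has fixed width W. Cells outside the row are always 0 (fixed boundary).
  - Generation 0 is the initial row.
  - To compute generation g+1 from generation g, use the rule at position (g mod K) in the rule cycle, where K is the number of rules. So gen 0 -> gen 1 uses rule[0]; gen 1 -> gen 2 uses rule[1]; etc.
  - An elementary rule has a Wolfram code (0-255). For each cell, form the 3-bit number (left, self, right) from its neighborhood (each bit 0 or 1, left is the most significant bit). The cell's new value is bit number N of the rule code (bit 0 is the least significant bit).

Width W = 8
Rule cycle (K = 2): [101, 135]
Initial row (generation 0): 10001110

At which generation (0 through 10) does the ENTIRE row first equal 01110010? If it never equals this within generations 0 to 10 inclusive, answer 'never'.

Gen 0: 10001110
Gen 1 (rule 101): 10100010
Gen 2 (rule 135): 10101110
Gen 3 (rule 101): 11110010
Gen 4 (rule 135): 01100110
Gen 5 (rule 101): 00100010
Gen 6 (rule 135): 11101110
Gen 7 (rule 101): 00110010
Gen 8 (rule 135): 11000110
Gen 9 (rule 101): 01010010
Gen 10 (rule 135): 11010110

Answer: never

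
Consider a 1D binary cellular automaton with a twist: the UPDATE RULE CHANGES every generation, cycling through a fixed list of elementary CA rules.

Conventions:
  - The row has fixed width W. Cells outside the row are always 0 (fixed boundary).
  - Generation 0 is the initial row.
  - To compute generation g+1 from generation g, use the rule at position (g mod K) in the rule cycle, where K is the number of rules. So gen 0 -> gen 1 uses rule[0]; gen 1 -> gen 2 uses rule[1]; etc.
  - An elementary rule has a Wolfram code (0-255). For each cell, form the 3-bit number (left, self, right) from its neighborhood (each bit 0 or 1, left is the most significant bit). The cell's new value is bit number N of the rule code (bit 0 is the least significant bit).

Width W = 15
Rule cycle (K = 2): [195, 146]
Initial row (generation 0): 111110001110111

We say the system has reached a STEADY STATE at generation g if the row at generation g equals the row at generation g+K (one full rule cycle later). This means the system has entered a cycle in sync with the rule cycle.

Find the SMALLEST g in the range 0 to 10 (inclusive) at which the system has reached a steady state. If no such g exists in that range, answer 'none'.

Answer: none

Derivation:
Gen 0: 111110001110111
Gen 1 (rule 195): 011110110110011
Gen 2 (rule 146): 101100000001100
Gen 3 (rule 195): 000101111110101
Gen 4 (rule 146): 001000111100000
Gen 5 (rule 195): 110011011101111
Gen 6 (rule 146): 001100001000110
Gen 7 (rule 195): 110101110011010
Gen 8 (rule 146): 000000101100001
Gen 9 (rule 195): 111111000101110
Gen 10 (rule 146): 011110101000101
Gen 11 (rule 195): 101110000011000
Gen 12 (rule 146): 000101000100100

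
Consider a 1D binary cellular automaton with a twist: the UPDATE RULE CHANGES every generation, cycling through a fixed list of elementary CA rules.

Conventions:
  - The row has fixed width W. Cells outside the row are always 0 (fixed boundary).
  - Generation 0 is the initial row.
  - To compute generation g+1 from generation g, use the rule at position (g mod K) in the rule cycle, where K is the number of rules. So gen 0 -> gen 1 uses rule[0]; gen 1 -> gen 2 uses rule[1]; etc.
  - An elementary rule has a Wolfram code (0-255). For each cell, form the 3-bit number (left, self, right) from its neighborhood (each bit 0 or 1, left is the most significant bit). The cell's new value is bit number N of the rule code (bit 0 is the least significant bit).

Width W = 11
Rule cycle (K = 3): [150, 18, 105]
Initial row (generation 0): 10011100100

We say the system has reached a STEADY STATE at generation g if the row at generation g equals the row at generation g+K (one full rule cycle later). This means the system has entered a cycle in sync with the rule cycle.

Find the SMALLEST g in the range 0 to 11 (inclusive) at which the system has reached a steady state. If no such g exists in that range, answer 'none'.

Gen 0: 10011100100
Gen 1 (rule 150): 11101011110
Gen 2 (rule 18): 00000000001
Gen 3 (rule 105): 11111111100
Gen 4 (rule 150): 01111111010
Gen 5 (rule 18): 10000000001
Gen 6 (rule 105): 00111111100
Gen 7 (rule 150): 01011111010
Gen 8 (rule 18): 10000000001
Gen 9 (rule 105): 00111111100
Gen 10 (rule 150): 01011111010
Gen 11 (rule 18): 10000000001
Gen 12 (rule 105): 00111111100
Gen 13 (rule 150): 01011111010
Gen 14 (rule 18): 10000000001

Answer: 5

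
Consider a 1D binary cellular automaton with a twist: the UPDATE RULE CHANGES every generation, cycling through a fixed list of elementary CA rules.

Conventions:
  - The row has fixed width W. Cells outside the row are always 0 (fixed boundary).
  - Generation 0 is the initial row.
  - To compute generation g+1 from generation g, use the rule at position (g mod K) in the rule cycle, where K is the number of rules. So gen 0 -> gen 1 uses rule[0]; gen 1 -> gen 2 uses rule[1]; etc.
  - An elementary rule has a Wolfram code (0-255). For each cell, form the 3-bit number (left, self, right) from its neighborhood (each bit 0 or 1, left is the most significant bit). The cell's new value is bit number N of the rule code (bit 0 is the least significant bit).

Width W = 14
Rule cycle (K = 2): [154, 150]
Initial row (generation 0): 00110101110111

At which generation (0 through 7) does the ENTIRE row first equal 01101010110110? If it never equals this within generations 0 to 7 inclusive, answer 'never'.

Answer: never

Derivation:
Gen 0: 00110101110111
Gen 1 (rule 154): 01100001100110
Gen 2 (rule 150): 10010010011001
Gen 3 (rule 154): 01101101110110
Gen 4 (rule 150): 10000000100001
Gen 5 (rule 154): 01000001010010
Gen 6 (rule 150): 11100011011111
Gen 7 (rule 154): 11010110011110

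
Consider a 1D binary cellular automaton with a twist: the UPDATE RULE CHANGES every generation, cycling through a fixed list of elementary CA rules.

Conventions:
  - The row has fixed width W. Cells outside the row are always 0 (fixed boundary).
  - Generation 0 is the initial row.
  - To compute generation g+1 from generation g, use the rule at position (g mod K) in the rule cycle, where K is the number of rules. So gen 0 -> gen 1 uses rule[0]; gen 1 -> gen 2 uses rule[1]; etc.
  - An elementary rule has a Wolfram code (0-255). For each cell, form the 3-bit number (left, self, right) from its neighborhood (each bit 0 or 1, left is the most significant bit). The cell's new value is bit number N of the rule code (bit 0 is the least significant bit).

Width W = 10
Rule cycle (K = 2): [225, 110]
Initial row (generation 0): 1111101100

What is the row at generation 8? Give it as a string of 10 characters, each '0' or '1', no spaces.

Answer: 1100111111

Derivation:
Gen 0: 1111101100
Gen 1 (rule 225): 0111110101
Gen 2 (rule 110): 1100011111
Gen 3 (rule 225): 0101001111
Gen 4 (rule 110): 1111011001
Gen 5 (rule 225): 0111101000
Gen 6 (rule 110): 1100111000
Gen 7 (rule 225): 0100011011
Gen 8 (rule 110): 1100111111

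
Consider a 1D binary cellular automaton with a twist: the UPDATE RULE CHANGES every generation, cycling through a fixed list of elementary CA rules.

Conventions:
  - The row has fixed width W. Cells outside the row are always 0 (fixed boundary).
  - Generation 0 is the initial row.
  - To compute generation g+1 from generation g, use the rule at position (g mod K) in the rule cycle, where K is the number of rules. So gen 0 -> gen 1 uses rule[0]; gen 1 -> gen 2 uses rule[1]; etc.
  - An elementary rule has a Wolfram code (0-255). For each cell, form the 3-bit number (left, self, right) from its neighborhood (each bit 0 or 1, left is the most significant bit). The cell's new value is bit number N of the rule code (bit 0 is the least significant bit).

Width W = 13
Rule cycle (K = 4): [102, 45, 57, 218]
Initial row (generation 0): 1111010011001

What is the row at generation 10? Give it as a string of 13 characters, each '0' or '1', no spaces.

Answer: 1011011011101

Derivation:
Gen 0: 1111010011001
Gen 1 (rule 102): 0001110101011
Gen 2 (rule 45): 1101001111110
Gen 3 (rule 57): 1010101000001
Gen 4 (rule 218): 0000000100010
Gen 5 (rule 102): 0000001100110
Gen 6 (rule 45): 1111101000100
Gen 7 (rule 57): 1000010110011
Gen 8 (rule 218): 0100100111111
Gen 9 (rule 102): 1101101000001
Gen 10 (rule 45): 1011011011101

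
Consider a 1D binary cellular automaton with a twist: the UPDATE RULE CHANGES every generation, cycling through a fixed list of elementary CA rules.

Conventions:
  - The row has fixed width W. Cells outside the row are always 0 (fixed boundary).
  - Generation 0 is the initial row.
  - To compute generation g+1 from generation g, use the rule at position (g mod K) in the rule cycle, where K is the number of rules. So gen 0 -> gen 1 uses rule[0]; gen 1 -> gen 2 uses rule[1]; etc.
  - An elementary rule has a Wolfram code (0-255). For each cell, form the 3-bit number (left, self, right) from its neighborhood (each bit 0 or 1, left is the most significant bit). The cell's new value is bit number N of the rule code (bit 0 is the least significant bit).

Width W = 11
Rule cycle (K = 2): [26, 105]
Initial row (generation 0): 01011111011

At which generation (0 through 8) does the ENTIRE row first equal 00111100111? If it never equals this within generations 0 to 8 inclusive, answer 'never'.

Gen 0: 01011111011
Gen 1 (rule 26): 10010000010
Gen 2 (rule 105): 00000111000
Gen 3 (rule 26): 00001100100
Gen 4 (rule 105): 11101100001
Gen 5 (rule 26): 10001010010
Gen 6 (rule 105): 00100100000
Gen 7 (rule 26): 01011010000
Gen 8 (rule 105): 00111100111

Answer: 8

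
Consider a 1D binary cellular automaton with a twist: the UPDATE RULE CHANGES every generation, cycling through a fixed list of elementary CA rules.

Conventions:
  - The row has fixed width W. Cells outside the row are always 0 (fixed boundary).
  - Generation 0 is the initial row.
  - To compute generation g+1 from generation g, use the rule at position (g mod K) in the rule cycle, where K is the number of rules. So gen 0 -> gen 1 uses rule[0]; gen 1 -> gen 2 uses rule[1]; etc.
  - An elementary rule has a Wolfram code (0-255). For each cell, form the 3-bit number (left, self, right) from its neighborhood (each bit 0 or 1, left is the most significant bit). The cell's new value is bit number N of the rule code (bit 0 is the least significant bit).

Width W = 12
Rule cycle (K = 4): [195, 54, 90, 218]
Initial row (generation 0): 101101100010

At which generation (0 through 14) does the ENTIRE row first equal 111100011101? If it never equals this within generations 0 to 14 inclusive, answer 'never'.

Answer: never

Derivation:
Gen 0: 101101100010
Gen 1 (rule 195): 000100101100
Gen 2 (rule 54): 001111110010
Gen 3 (rule 90): 011000011101
Gen 4 (rule 218): 111100111100
Gen 5 (rule 195): 011101011101
Gen 6 (rule 54): 100011100011
Gen 7 (rule 90): 010110110111
Gen 8 (rule 218): 100110110111
Gen 9 (rule 195): 001010010011
Gen 10 (rule 54): 011111111100
Gen 11 (rule 90): 110000000110
Gen 12 (rule 218): 111000001111
Gen 13 (rule 195): 011011110111
Gen 14 (rule 54): 100100001000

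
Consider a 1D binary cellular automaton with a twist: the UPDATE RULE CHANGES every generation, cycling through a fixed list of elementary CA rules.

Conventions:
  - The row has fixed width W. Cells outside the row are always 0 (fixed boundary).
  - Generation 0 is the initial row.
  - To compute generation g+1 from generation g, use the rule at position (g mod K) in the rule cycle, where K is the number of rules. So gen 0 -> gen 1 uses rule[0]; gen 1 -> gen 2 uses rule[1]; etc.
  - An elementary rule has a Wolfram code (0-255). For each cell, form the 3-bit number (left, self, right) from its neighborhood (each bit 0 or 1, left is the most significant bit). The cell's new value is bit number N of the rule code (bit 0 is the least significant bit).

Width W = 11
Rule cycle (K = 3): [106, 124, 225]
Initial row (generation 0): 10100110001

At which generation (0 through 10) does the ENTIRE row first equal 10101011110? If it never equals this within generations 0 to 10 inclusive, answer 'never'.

Gen 0: 10100110001
Gen 1 (rule 106): 01001110010
Gen 2 (rule 124): 01101011011
Gen 3 (rule 225): 00110101101
Gen 4 (rule 106): 01111011110
Gen 5 (rule 124): 01001110011
Gen 6 (rule 225): 00000110001
Gen 7 (rule 106): 00001110010
Gen 8 (rule 124): 00001011011
Gen 9 (rule 225): 11100101101
Gen 10 (rule 106): 10101011110

Answer: 10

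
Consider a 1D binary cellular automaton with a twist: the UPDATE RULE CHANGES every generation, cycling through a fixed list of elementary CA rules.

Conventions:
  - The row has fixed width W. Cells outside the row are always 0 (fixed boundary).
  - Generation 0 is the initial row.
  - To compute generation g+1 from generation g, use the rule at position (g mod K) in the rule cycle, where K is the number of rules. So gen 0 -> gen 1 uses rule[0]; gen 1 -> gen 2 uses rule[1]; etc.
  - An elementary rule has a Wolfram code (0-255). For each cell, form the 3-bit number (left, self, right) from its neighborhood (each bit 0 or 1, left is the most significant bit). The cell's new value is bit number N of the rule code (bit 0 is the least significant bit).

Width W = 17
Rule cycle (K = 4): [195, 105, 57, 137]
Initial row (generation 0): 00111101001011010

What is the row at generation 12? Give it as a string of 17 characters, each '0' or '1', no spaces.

Answer: 01111111111111001

Derivation:
Gen 0: 00111101001011010
Gen 1 (rule 195): 11011100010001000
Gen 2 (rule 105): 11110101000100011
Gen 3 (rule 57): 10001010110011010
Gen 4 (rule 137): 00100000100010000
Gen 5 (rule 195): 11001111001100111
Gen 6 (rule 105): 11001001001100101
Gen 7 (rule 57): 10100100101010010
Gen 8 (rule 137): 00000000000000000
Gen 9 (rule 195): 11111111111111111
Gen 10 (rule 105): 10000000000000001
Gen 11 (rule 57): 01111111111111100
Gen 12 (rule 137): 01111111111111001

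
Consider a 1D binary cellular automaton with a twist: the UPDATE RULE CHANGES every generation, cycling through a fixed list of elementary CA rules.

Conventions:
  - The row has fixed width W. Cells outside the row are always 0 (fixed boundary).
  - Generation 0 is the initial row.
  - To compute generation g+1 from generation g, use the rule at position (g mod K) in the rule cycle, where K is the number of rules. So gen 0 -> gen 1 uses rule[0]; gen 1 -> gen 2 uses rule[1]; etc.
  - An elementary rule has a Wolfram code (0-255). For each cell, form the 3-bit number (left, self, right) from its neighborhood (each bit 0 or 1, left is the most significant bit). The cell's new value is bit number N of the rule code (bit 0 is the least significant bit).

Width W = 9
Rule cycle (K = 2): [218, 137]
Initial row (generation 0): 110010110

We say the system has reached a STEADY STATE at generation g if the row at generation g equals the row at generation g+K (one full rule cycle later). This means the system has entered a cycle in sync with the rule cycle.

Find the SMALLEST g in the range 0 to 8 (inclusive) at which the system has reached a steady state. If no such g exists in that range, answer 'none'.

Answer: 5

Derivation:
Gen 0: 110010110
Gen 1 (rule 218): 111100111
Gen 2 (rule 137): 111000110
Gen 3 (rule 218): 111101111
Gen 4 (rule 137): 111001110
Gen 5 (rule 218): 111111111
Gen 6 (rule 137): 111111110
Gen 7 (rule 218): 111111111
Gen 8 (rule 137): 111111110
Gen 9 (rule 218): 111111111
Gen 10 (rule 137): 111111110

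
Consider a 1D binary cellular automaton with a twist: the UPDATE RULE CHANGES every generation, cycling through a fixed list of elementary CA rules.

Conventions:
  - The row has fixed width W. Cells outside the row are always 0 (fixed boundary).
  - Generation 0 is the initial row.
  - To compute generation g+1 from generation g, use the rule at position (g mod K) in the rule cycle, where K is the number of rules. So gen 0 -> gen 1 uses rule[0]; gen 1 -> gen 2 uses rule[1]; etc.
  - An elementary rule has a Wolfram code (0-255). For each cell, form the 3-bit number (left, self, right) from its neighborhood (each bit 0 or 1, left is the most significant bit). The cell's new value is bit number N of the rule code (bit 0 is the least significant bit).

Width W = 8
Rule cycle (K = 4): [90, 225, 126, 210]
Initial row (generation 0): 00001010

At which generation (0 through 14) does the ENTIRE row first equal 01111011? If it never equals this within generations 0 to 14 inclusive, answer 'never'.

Answer: 10

Derivation:
Gen 0: 00001010
Gen 1 (rule 90): 00010001
Gen 2 (rule 225): 11000100
Gen 3 (rule 126): 11101110
Gen 4 (rule 210): 01100111
Gen 5 (rule 90): 11111101
Gen 6 (rule 225): 01111110
Gen 7 (rule 126): 11000011
Gen 8 (rule 210): 01100101
Gen 9 (rule 90): 11111000
Gen 10 (rule 225): 01111011
Gen 11 (rule 126): 11001111
Gen 12 (rule 210): 01110111
Gen 13 (rule 90): 11010101
Gen 14 (rule 225): 01101010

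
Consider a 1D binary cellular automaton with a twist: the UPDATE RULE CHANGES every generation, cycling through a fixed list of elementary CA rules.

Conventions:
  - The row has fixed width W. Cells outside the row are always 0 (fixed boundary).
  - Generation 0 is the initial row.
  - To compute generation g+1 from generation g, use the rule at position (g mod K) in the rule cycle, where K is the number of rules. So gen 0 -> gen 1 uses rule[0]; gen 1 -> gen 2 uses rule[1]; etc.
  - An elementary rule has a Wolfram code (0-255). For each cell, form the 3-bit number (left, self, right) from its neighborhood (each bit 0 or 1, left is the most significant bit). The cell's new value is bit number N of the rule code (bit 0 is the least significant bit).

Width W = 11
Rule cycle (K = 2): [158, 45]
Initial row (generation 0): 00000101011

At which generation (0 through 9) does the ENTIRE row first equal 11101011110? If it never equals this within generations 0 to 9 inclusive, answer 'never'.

Gen 0: 00000101011
Gen 1 (rule 158): 00001101010
Gen 2 (rule 45): 11101011110
Gen 3 (rule 158): 11001011101
Gen 4 (rule 45): 10001110011
Gen 5 (rule 158): 11011101110
Gen 6 (rule 45): 10110011000
Gen 7 (rule 158): 10101110100
Gen 8 (rule 45): 11111001101
Gen 9 (rule 158): 11110111001

Answer: 2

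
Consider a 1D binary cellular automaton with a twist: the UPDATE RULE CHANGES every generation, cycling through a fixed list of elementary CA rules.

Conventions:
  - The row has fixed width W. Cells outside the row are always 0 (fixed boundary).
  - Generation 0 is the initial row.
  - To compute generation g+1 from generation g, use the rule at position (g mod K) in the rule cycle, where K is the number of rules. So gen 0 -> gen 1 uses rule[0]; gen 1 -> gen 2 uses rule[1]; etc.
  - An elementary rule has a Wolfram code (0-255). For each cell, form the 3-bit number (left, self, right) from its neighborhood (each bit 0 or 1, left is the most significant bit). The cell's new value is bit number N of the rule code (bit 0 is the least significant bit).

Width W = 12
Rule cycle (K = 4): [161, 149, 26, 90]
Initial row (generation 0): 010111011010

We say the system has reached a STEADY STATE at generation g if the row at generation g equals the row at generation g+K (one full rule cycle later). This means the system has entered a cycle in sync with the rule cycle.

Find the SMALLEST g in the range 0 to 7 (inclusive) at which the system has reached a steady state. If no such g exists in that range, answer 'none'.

Gen 0: 010111011010
Gen 1 (rule 161): 001010100100
Gen 2 (rule 149): 101010110111
Gen 3 (rule 26): 000000100100
Gen 4 (rule 90): 000001011010
Gen 5 (rule 161): 111100100100
Gen 6 (rule 149): 011010110111
Gen 7 (rule 26): 110000100100
Gen 8 (rule 90): 111001011010
Gen 9 (rule 161): 010000100100
Gen 10 (rule 149): 011110110111
Gen 11 (rule 26): 110000100100

Answer: 7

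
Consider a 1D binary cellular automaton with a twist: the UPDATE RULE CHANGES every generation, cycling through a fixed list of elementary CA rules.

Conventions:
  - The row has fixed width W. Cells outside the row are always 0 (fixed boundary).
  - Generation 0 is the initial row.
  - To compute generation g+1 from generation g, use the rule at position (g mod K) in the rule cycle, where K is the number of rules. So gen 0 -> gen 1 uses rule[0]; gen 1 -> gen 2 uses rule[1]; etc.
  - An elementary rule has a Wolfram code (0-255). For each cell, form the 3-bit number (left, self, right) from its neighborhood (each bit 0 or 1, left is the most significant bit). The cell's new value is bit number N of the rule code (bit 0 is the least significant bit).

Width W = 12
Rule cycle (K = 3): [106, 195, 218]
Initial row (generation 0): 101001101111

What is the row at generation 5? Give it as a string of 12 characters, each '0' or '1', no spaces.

Gen 0: 101001101111
Gen 1 (rule 106): 010011111001
Gen 2 (rule 195): 100101111010
Gen 3 (rule 218): 011001111001
Gen 4 (rule 106): 111011001010
Gen 5 (rule 195): 011001010000

Answer: 011001010000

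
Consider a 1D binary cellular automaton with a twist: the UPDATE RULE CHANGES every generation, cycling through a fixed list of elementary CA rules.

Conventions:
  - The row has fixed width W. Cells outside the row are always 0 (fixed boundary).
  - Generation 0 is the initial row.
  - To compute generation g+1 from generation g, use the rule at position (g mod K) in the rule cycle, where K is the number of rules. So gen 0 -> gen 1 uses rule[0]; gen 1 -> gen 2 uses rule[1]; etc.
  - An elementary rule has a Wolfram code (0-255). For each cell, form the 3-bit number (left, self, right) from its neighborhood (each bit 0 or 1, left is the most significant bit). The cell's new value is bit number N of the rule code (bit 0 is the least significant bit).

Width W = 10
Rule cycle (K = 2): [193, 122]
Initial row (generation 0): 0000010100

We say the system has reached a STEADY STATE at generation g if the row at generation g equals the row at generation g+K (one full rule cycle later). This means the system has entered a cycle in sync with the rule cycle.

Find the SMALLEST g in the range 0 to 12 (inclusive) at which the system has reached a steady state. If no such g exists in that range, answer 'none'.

Gen 0: 0000010100
Gen 1 (rule 193): 1111000001
Gen 2 (rule 122): 1001100010
Gen 3 (rule 193): 0000101000
Gen 4 (rule 122): 0001010100
Gen 5 (rule 193): 1100000001
Gen 6 (rule 122): 1110000010
Gen 7 (rule 193): 0110111000
Gen 8 (rule 122): 1111101100
Gen 9 (rule 193): 0111100101
Gen 10 (rule 122): 1100111010
Gen 11 (rule 193): 0100011000
Gen 12 (rule 122): 1010111100
Gen 13 (rule 193): 0000011101
Gen 14 (rule 122): 0000110110

Answer: none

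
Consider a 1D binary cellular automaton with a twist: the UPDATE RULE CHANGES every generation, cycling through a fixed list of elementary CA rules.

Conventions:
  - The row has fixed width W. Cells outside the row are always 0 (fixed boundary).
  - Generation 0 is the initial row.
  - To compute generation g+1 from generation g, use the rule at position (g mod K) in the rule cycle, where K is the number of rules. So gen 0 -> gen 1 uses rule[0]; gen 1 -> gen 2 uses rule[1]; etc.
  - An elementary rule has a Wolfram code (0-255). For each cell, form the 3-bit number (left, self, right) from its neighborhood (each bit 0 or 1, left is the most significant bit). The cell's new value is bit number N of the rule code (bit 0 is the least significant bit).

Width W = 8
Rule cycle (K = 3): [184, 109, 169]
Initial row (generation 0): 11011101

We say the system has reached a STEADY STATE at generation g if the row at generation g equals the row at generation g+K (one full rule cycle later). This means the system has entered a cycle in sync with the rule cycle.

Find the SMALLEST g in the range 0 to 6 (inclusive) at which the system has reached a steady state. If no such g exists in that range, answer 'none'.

Answer: 1

Derivation:
Gen 0: 11011101
Gen 1 (rule 184): 10111010
Gen 2 (rule 109): 11101110
Gen 3 (rule 169): 11011100
Gen 4 (rule 184): 10111010
Gen 5 (rule 109): 11101110
Gen 6 (rule 169): 11011100
Gen 7 (rule 184): 10111010
Gen 8 (rule 109): 11101110
Gen 9 (rule 169): 11011100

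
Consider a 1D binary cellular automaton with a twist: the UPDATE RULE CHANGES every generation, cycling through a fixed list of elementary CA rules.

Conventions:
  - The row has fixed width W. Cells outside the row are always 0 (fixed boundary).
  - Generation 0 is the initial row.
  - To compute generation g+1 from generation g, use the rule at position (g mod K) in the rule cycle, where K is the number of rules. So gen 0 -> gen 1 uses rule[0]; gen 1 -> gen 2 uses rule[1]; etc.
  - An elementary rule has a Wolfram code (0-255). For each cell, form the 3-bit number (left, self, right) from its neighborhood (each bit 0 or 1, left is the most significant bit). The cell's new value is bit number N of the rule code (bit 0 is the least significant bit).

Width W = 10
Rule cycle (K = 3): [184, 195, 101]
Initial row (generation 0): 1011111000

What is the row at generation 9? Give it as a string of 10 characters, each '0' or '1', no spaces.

Gen 0: 1011111000
Gen 1 (rule 184): 0111110100
Gen 2 (rule 195): 1011110001
Gen 3 (rule 101): 1100010101
Gen 4 (rule 184): 1010001010
Gen 5 (rule 195): 0000110000
Gen 6 (rule 101): 1110010111
Gen 7 (rule 184): 1101001110
Gen 8 (rule 195): 0100010110
Gen 9 (rule 101): 0101011010

Answer: 0101011010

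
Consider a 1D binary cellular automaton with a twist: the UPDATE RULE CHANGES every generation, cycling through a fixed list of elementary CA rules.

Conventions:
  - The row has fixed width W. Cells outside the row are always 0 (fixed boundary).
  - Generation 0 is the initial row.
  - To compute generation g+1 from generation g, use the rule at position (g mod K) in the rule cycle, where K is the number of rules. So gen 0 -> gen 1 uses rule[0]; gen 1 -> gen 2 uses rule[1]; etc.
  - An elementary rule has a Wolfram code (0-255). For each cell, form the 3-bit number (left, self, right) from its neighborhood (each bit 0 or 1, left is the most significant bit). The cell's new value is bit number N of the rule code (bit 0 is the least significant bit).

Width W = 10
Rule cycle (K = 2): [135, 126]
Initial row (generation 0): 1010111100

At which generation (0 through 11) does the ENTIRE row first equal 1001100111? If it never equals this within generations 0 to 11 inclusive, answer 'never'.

Answer: never

Derivation:
Gen 0: 1010111100
Gen 1 (rule 135): 1010011001
Gen 2 (rule 126): 1111111111
Gen 3 (rule 135): 0111111110
Gen 4 (rule 126): 1100000011
Gen 5 (rule 135): 0001111100
Gen 6 (rule 126): 0011000110
Gen 7 (rule 135): 1100011000
Gen 8 (rule 126): 1110111100
Gen 9 (rule 135): 0100011001
Gen 10 (rule 126): 1110111111
Gen 11 (rule 135): 0100011110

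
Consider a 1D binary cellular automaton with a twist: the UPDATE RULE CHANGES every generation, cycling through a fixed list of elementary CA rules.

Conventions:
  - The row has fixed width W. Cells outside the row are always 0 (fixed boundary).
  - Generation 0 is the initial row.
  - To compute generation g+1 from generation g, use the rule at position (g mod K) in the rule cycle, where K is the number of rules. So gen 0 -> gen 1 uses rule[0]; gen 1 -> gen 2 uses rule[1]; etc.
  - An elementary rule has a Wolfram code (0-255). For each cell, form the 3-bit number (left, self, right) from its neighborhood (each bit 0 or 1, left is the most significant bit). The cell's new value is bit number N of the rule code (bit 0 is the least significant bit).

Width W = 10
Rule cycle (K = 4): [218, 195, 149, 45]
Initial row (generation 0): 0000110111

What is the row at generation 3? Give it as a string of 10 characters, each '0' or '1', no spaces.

Answer: 0100001000

Derivation:
Gen 0: 0000110111
Gen 1 (rule 218): 0001110111
Gen 2 (rule 195): 1110110011
Gen 3 (rule 149): 0100001000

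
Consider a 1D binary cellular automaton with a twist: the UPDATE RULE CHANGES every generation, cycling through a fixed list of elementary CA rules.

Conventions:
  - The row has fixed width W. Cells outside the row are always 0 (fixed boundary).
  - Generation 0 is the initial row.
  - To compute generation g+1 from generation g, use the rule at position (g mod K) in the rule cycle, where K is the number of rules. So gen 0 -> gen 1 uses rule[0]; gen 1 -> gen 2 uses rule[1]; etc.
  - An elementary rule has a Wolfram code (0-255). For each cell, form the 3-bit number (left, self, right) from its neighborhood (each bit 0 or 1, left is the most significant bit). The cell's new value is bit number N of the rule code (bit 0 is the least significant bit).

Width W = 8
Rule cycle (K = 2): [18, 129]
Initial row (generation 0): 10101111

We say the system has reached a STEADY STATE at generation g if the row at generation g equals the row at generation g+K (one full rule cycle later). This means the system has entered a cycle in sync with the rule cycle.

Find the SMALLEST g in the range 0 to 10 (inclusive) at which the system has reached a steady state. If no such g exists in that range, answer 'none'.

Gen 0: 10101111
Gen 1 (rule 18): 00000000
Gen 2 (rule 129): 11111111
Gen 3 (rule 18): 00000000
Gen 4 (rule 129): 11111111
Gen 5 (rule 18): 00000000
Gen 6 (rule 129): 11111111
Gen 7 (rule 18): 00000000
Gen 8 (rule 129): 11111111
Gen 9 (rule 18): 00000000
Gen 10 (rule 129): 11111111
Gen 11 (rule 18): 00000000
Gen 12 (rule 129): 11111111

Answer: 1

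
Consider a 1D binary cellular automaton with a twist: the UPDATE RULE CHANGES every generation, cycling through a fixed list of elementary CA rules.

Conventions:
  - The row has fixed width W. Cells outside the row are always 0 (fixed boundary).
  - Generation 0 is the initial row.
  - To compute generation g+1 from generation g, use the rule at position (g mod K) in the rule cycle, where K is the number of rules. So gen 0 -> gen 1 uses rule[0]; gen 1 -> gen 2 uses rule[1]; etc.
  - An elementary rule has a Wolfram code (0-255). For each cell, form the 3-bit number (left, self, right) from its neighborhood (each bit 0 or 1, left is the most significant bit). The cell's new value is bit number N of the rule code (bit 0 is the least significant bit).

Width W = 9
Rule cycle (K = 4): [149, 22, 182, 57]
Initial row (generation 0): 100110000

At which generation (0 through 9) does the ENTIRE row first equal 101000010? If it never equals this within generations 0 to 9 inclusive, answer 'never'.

Answer: never

Derivation:
Gen 0: 100110000
Gen 1 (rule 149): 110001111
Gen 2 (rule 22): 001010000
Gen 3 (rule 182): 011111000
Gen 4 (rule 57): 010000111
Gen 5 (rule 149): 011110010
Gen 6 (rule 22): 100001111
Gen 7 (rule 182): 110010110
Gen 8 (rule 57): 101001101
Gen 9 (rule 149): 101100001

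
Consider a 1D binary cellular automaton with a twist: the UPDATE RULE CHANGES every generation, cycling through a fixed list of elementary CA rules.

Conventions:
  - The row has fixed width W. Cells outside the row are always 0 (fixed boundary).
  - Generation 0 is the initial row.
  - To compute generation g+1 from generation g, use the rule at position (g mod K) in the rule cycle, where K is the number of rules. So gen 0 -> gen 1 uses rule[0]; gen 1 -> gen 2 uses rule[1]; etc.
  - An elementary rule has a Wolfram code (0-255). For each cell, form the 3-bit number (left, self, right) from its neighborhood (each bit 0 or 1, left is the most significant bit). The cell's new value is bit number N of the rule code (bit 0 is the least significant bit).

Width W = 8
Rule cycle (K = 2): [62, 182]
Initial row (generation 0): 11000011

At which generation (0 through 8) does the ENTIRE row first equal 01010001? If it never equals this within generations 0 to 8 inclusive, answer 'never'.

Answer: never

Derivation:
Gen 0: 11000011
Gen 1 (rule 62): 10100110
Gen 2 (rule 182): 11111001
Gen 3 (rule 62): 10000111
Gen 4 (rule 182): 11001010
Gen 5 (rule 62): 10111111
Gen 6 (rule 182): 11011110
Gen 7 (rule 62): 10110001
Gen 8 (rule 182): 11001011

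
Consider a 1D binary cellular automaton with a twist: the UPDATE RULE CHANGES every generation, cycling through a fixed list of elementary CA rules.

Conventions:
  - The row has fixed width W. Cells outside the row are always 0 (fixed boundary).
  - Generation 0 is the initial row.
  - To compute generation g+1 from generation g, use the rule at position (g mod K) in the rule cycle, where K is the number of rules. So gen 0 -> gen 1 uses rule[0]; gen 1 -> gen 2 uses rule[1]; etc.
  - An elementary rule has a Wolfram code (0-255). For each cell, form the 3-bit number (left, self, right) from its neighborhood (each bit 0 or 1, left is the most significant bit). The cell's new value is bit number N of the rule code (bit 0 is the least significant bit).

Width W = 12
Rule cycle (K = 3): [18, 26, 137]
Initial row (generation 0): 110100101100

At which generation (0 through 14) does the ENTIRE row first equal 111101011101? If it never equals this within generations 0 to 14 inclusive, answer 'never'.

Answer: never

Derivation:
Gen 0: 110100101100
Gen 1 (rule 18): 000011000010
Gen 2 (rule 26): 000110100101
Gen 3 (rule 137): 110100000000
Gen 4 (rule 18): 000010000000
Gen 5 (rule 26): 000101000000
Gen 6 (rule 137): 110000011111
Gen 7 (rule 18): 001000100000
Gen 8 (rule 26): 010101010000
Gen 9 (rule 137): 000000000111
Gen 10 (rule 18): 000000001000
Gen 11 (rule 26): 000000010100
Gen 12 (rule 137): 111111000001
Gen 13 (rule 18): 000000100010
Gen 14 (rule 26): 000001010101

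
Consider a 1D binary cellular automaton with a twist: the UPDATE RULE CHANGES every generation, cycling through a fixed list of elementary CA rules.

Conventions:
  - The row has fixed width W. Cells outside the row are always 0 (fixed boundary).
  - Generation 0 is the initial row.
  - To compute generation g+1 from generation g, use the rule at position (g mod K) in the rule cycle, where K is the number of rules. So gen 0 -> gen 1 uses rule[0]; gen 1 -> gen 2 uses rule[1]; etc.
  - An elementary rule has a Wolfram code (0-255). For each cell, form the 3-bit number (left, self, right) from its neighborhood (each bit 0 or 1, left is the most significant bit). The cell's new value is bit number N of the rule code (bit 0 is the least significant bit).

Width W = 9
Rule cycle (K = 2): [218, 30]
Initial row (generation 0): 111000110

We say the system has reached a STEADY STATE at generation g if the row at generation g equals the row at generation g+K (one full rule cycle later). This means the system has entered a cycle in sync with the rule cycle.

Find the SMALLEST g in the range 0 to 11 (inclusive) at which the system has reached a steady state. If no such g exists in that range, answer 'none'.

Gen 0: 111000110
Gen 1 (rule 218): 111101111
Gen 2 (rule 30): 100001000
Gen 3 (rule 218): 010010100
Gen 4 (rule 30): 111110110
Gen 5 (rule 218): 111110111
Gen 6 (rule 30): 100000100
Gen 7 (rule 218): 010001010
Gen 8 (rule 30): 111011011
Gen 9 (rule 218): 111011011
Gen 10 (rule 30): 100010010
Gen 11 (rule 218): 010101101
Gen 12 (rule 30): 110101001
Gen 13 (rule 218): 110000110

Answer: none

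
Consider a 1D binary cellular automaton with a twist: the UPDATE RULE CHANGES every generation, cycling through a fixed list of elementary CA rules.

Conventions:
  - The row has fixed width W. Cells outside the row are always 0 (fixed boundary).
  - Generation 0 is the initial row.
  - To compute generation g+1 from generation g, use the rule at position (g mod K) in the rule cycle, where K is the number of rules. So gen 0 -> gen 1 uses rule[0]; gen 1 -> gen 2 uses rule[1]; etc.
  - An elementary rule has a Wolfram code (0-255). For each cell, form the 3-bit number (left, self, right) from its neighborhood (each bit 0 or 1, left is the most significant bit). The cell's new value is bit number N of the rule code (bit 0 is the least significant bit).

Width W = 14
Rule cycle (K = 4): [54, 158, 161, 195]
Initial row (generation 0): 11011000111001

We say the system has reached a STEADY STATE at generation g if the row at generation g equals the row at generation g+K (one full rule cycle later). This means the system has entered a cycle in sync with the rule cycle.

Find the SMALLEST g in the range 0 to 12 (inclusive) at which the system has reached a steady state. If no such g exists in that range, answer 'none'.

Gen 0: 11011000111001
Gen 1 (rule 54): 00100101000111
Gen 2 (rule 158): 01111101101110
Gen 3 (rule 161): 00111010010100
Gen 4 (rule 195): 11011000100001
Gen 5 (rule 54): 00100101110011
Gen 6 (rule 158): 01111101101110
Gen 7 (rule 161): 00111010010100
Gen 8 (rule 195): 11011000100001
Gen 9 (rule 54): 00100101110011
Gen 10 (rule 158): 01111101101110
Gen 11 (rule 161): 00111010010100
Gen 12 (rule 195): 11011000100001
Gen 13 (rule 54): 00100101110011
Gen 14 (rule 158): 01111101101110
Gen 15 (rule 161): 00111010010100
Gen 16 (rule 195): 11011000100001

Answer: 2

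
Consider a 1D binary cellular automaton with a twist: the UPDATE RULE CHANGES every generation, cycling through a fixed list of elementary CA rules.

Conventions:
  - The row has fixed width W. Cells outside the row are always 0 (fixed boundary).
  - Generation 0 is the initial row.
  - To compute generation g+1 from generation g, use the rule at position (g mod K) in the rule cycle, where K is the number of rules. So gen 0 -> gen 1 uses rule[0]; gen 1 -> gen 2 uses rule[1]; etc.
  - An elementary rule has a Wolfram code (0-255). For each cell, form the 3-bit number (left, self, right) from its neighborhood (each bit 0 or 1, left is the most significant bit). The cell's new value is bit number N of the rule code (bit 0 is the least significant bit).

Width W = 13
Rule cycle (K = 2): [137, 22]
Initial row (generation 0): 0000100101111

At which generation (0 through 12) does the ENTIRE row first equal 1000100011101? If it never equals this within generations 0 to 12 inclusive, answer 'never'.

Answer: never

Derivation:
Gen 0: 0000100101111
Gen 1 (rule 137): 1110000001110
Gen 2 (rule 22): 0001000010001
Gen 3 (rule 137): 1100011000100
Gen 4 (rule 22): 0010100101110
Gen 5 (rule 137): 1000000001100
Gen 6 (rule 22): 1100000010010
Gen 7 (rule 137): 1001111000000
Gen 8 (rule 22): 1110000100000
Gen 9 (rule 137): 1100110001111
Gen 10 (rule 22): 0011001010000
Gen 11 (rule 137): 1010000000111
Gen 12 (rule 22): 1011000001000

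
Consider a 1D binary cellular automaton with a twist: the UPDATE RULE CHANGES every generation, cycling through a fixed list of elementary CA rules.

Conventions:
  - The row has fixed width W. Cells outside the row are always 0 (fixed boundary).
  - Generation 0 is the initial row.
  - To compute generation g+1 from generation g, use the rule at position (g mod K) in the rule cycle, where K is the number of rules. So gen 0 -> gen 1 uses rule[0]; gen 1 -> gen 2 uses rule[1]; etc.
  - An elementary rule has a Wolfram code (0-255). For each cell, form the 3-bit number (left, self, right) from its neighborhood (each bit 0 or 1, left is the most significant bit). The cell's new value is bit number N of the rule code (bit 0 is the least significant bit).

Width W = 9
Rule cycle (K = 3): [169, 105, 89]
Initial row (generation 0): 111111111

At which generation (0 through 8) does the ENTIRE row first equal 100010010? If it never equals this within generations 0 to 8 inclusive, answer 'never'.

Answer: 7

Derivation:
Gen 0: 111111111
Gen 1 (rule 169): 111111110
Gen 2 (rule 105): 100000010
Gen 3 (rule 89): 011111001
Gen 4 (rule 169): 011110000
Gen 5 (rule 105): 010010111
Gen 6 (rule 89): 001000101
Gen 7 (rule 169): 100010010
Gen 8 (rule 105): 001000000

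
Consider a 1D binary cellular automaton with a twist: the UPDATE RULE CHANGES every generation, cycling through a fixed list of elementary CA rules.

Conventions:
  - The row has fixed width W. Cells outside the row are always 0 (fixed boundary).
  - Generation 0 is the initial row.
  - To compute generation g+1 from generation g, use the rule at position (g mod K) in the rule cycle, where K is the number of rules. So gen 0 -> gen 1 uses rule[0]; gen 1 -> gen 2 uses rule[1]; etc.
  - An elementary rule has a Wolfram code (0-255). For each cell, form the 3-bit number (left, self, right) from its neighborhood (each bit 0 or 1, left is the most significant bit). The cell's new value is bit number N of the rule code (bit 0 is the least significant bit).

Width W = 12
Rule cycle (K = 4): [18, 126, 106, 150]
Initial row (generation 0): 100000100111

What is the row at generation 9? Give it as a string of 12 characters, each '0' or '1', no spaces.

Gen 0: 100000100111
Gen 1 (rule 18): 010001011000
Gen 2 (rule 126): 111011111100
Gen 3 (rule 106): 101110000100
Gen 4 (rule 150): 100101001110
Gen 5 (rule 18): 011000110001
Gen 6 (rule 126): 111101111011
Gen 7 (rule 106): 100111001111
Gen 8 (rule 150): 111010110110
Gen 9 (rule 18): 000000000001

Answer: 000000000001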